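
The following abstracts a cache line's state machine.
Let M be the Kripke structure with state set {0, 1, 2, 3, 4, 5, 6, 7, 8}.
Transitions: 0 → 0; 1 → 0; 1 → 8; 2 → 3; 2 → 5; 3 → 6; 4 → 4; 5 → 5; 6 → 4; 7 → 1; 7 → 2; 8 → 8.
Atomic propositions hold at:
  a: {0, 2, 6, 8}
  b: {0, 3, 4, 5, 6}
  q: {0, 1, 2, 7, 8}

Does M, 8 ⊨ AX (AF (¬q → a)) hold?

Yes

Sat(¬q) = {3, 4, 5, 6}
Sat(¬q → a) = {0, 1, 2, 6, 7, 8}
AF (¬q → a): least fixpoint, start Z0 = {0, 1, 2, 6, 7, 8}, add states with every successor in Z. Z1 = {0, 1, 2, 3, 6, 7, 8}; fixed.
Sat(AF (¬q → a)) = {0, 1, 2, 3, 6, 7, 8}
Sat(AX (AF (¬q → a))) = {s : every successor in {0, 1, 2, 3, 6, 7, 8}} = {0, 1, 3, 7, 8}
8 ∈ Sat(AX (AF (¬q → a))) = {0, 1, 3, 7, 8}, so the formula holds at 8.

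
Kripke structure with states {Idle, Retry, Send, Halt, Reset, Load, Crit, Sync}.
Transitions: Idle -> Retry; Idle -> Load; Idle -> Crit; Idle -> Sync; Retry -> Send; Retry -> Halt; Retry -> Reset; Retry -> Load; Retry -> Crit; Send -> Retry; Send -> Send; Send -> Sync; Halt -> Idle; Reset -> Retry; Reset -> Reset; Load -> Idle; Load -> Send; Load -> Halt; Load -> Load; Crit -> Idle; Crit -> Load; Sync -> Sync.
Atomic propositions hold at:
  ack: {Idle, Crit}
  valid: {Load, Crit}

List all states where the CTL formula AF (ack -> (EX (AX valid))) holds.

Sat(AX valid) = {s : every successor in {Load, Crit}} = ∅
Sat(EX (AX valid)) = {s : some successor in ∅} = ∅
Sat(ack -> (EX (AX valid))) = {Retry, Send, Halt, Reset, Load, Sync}
AF (ack -> (EX (AX valid))): least fixpoint, start Z0 = {Retry, Send, Halt, Reset, Load, Sync}, add states with every successor in Z. Already a fixed point.
Sat(AF (ack -> (EX (AX valid)))) = {Retry, Send, Halt, Reset, Load, Sync}

{Retry, Send, Halt, Reset, Load, Sync}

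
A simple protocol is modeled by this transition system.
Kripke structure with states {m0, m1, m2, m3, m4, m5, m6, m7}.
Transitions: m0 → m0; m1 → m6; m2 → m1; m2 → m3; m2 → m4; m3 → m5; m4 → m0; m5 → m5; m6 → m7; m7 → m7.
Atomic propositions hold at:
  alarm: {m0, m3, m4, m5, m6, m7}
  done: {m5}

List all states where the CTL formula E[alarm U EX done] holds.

{m3, m5}

Sat(EX done) = {s : some successor in {m5}} = {m3, m5}
E[alarm U EX done]: least fixpoint, start Z0 = Sat(EX done) = {m3, m5}, add states in Sat(alarm) with some successor in Z. Already a fixed point.
Sat(E[alarm U EX done]) = {m3, m5}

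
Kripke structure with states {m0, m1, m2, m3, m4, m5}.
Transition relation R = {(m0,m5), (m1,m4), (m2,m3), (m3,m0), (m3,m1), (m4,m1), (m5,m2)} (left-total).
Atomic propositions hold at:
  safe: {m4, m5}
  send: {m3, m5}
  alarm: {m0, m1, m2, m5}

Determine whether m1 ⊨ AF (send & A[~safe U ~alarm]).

No

Sat(~safe) = {m0, m1, m2, m3}
Sat(~alarm) = {m3, m4}
A[~safe U ~alarm]: least fixpoint, start Z0 = Sat(~alarm) = {m3, m4}, add states in Sat(~safe) with every successor in Z. Z1 = {m1, m2, m3, m4}; fixed.
Sat(A[~safe U ~alarm]) = {m1, m2, m3, m4}
Sat(send & A[~safe U ~alarm]) = {m3}
AF (send & A[~safe U ~alarm]): least fixpoint, start Z0 = {m3}, add states with every successor in Z. Z1 = {m2, m3}; Z2 = {m2, m3, m5}; Z3 = {m0, m2, m3, m5}; fixed.
Sat(AF (send & A[~safe U ~alarm])) = {m0, m2, m3, m5}
m1 ∉ Sat(AF (send & A[~safe U ~alarm])) = {m0, m2, m3, m5}, so the formula does not hold at m1.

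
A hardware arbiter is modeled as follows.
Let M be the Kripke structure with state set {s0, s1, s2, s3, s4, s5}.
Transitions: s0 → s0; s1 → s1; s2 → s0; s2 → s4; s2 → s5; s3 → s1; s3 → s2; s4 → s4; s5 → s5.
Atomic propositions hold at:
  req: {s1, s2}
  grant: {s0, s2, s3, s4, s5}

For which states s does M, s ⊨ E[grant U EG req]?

{s1, s3}

EG req: greatest fixpoint, start Z0 = {s1, s2}, keep only states in Sat with some successor in Z. Z1 = {s1}; fixed.
Sat(EG req) = {s1}
E[grant U EG req]: least fixpoint, start Z0 = Sat(EG req) = {s1}, add states in Sat(grant) with some successor in Z. Z1 = {s1, s3}; fixed.
Sat(E[grant U EG req]) = {s1, s3}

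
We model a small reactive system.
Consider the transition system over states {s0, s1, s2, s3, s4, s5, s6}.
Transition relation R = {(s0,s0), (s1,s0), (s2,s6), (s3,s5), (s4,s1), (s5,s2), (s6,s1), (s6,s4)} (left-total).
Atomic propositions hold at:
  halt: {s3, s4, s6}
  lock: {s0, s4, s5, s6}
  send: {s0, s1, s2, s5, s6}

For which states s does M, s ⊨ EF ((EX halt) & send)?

{s2, s3, s5, s6}

Sat(EX halt) = {s : some successor in {s3, s4, s6}} = {s2, s6}
Sat((EX halt) & send) = {s2, s6}
EF ((EX halt) & send): least fixpoint, start Z0 = {s2, s6}, add states with some successor in Z. Z1 = {s2, s5, s6}; Z2 = {s2, s3, s5, s6}; fixed.
Sat(EF ((EX halt) & send)) = {s2, s3, s5, s6}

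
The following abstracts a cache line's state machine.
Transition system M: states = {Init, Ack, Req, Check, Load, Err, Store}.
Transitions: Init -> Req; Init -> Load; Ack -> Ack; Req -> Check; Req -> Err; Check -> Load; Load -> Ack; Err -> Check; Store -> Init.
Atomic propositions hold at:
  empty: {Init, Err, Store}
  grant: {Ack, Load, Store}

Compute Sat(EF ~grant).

{Init, Req, Check, Err, Store}

Sat(~grant) = {Init, Req, Check, Err}
EF ~grant: least fixpoint, start Z0 = {Init, Req, Check, Err}, add states with some successor in Z. Z1 = {Init, Req, Check, Err, Store}; fixed.
Sat(EF ~grant) = {Init, Req, Check, Err, Store}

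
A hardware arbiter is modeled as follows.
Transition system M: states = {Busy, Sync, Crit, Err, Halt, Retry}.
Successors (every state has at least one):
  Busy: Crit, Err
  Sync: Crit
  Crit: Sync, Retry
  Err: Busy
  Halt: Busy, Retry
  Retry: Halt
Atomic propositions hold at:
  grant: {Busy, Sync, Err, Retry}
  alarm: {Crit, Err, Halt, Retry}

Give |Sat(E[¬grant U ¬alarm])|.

Sat(¬grant) = {Crit, Halt}
Sat(¬alarm) = {Busy, Sync}
E[¬grant U ¬alarm]: least fixpoint, start Z0 = Sat(¬alarm) = {Busy, Sync}, add states in Sat(¬grant) with some successor in Z. Z1 = {Busy, Sync, Crit, Halt}; fixed.
Sat(E[¬grant U ¬alarm]) = {Busy, Sync, Crit, Halt}
|Sat(E[¬grant U ¬alarm])| = |{Busy, Sync, Crit, Halt}| = 4.

4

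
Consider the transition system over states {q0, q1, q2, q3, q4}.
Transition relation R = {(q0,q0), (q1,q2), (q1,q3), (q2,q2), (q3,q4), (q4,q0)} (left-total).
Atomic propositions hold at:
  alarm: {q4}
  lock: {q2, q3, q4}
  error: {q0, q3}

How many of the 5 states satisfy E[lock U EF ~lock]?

4

Sat(~lock) = {q0, q1}
EF ~lock: least fixpoint, start Z0 = {q0, q1}, add states with some successor in Z. Z1 = {q0, q1, q4}; Z2 = {q0, q1, q3, q4}; fixed.
Sat(EF ~lock) = {q0, q1, q3, q4}
E[lock U EF ~lock]: least fixpoint, start Z0 = Sat(EF ~lock) = {q0, q1, q3, q4}, add states in Sat(lock) with some successor in Z. Already a fixed point.
Sat(E[lock U EF ~lock]) = {q0, q1, q3, q4}
|Sat(E[lock U EF ~lock])| = |{q0, q1, q3, q4}| = 4.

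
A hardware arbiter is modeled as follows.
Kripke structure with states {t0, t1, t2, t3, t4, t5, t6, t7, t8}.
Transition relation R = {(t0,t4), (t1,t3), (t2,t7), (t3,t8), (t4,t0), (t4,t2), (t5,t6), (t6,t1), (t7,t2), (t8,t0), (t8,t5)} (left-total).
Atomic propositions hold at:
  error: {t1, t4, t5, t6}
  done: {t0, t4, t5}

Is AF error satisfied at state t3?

AF error: least fixpoint, start Z0 = {t1, t4, t5, t6}, add states with every successor in Z. Z1 = {t0, t1, t4, t5, t6}; Z2 = {t0, t1, t4, t5, t6, t8}; Z3 = {t0, t1, t3, t4, t5, t6, t8}; fixed.
Sat(AF error) = {t0, t1, t3, t4, t5, t6, t8}
t3 ∈ Sat(AF error) = {t0, t1, t3, t4, t5, t6, t8}, so the formula holds at t3.

Yes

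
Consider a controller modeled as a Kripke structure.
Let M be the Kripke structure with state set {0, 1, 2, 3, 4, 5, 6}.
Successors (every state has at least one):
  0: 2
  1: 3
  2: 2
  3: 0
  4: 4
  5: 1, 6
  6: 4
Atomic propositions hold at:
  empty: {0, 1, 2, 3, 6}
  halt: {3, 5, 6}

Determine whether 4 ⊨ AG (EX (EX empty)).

Sat(EX empty) = {s : some successor in {0, 1, 2, 3, 6}} = {0, 1, 2, 3, 5}
Sat(EX (EX empty)) = {s : some successor in {0, 1, 2, 3, 5}} = {0, 1, 2, 3, 5}
AG (EX (EX empty)): greatest fixpoint, start Z0 = {0, 1, 2, 3, 5}, keep only states in Sat with every successor in Z. Z1 = {0, 1, 2, 3}; fixed.
Sat(AG (EX (EX empty))) = {0, 1, 2, 3}
4 ∉ Sat(AG (EX (EX empty))) = {0, 1, 2, 3}, so the formula does not hold at 4.

No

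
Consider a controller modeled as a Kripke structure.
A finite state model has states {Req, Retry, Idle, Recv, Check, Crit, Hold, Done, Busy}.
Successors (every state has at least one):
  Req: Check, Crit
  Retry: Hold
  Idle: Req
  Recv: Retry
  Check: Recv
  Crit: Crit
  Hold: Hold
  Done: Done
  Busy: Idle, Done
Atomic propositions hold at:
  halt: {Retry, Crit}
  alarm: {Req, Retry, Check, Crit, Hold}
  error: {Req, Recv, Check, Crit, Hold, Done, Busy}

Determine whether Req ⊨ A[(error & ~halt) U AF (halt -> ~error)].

Sat(~halt) = {Req, Idle, Recv, Check, Hold, Done, Busy}
Sat(error & ~halt) = {Req, Recv, Check, Hold, Done, Busy}
Sat(~error) = {Retry, Idle}
Sat(halt -> ~error) = {Req, Retry, Idle, Recv, Check, Hold, Done, Busy}
AF (halt -> ~error): least fixpoint, start Z0 = {Req, Retry, Idle, Recv, Check, Hold, Done, Busy}, add states with every successor in Z. Already a fixed point.
Sat(AF (halt -> ~error)) = {Req, Retry, Idle, Recv, Check, Hold, Done, Busy}
A[(error & ~halt) U AF (halt -> ~error)]: least fixpoint, start Z0 = Sat(AF (halt -> ~error)) = {Req, Retry, Idle, Recv, Check, Hold, Done, Busy}, add states in Sat(error & ~halt) with every successor in Z. Already a fixed point.
Sat(A[(error & ~halt) U AF (halt -> ~error)]) = {Req, Retry, Idle, Recv, Check, Hold, Done, Busy}
Req ∈ Sat(A[(error & ~halt) U AF (halt -> ~error)]) = {Req, Retry, Idle, Recv, Check, Hold, Done, Busy}, so the formula holds at Req.

Yes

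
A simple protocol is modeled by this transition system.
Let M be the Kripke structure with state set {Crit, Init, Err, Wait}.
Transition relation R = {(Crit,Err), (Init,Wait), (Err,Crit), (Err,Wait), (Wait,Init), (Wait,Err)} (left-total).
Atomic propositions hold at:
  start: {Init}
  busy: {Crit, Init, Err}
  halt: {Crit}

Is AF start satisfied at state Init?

AF start: least fixpoint, start Z0 = {Init}, add states with every successor in Z. Already a fixed point.
Sat(AF start) = {Init}
Init ∈ Sat(AF start) = {Init}, so the formula holds at Init.

Yes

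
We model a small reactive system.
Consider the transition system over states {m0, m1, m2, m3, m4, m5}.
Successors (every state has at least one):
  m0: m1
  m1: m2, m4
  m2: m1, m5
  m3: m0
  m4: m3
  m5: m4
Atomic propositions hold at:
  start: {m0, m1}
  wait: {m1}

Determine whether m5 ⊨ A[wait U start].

No

A[wait U start]: least fixpoint, start Z0 = Sat(start) = {m0, m1}, add states in Sat(wait) with every successor in Z. Already a fixed point.
Sat(A[wait U start]) = {m0, m1}
m5 ∉ Sat(A[wait U start]) = {m0, m1}, so the formula does not hold at m5.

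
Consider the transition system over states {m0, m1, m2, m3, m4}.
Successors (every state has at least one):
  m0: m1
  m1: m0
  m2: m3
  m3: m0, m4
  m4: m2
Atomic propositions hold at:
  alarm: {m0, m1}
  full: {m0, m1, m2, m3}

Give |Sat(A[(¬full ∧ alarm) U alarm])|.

2

Sat(¬full) = {m4}
Sat(¬full ∧ alarm) = ∅
A[(¬full ∧ alarm) U alarm]: least fixpoint, start Z0 = Sat(alarm) = {m0, m1}, add states in Sat(¬full ∧ alarm) with every successor in Z. Already a fixed point.
Sat(A[(¬full ∧ alarm) U alarm]) = {m0, m1}
|Sat(A[(¬full ∧ alarm) U alarm])| = |{m0, m1}| = 2.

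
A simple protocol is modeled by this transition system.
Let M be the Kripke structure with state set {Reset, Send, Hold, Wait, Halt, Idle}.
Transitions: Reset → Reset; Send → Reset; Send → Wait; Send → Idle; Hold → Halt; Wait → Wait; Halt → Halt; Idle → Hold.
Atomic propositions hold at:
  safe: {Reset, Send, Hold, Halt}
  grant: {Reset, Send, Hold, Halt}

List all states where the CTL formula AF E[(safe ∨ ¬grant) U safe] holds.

{Reset, Send, Hold, Halt, Idle}

Sat(¬grant) = {Wait, Idle}
Sat(safe ∨ ¬grant) = {Reset, Send, Hold, Wait, Halt, Idle}
E[(safe ∨ ¬grant) U safe]: least fixpoint, start Z0 = Sat(safe) = {Reset, Send, Hold, Halt}, add states in Sat(safe ∨ ¬grant) with some successor in Z. Z1 = {Reset, Send, Hold, Halt, Idle}; fixed.
Sat(E[(safe ∨ ¬grant) U safe]) = {Reset, Send, Hold, Halt, Idle}
AF E[(safe ∨ ¬grant) U safe]: least fixpoint, start Z0 = {Reset, Send, Hold, Halt, Idle}, add states with every successor in Z. Already a fixed point.
Sat(AF E[(safe ∨ ¬grant) U safe]) = {Reset, Send, Hold, Halt, Idle}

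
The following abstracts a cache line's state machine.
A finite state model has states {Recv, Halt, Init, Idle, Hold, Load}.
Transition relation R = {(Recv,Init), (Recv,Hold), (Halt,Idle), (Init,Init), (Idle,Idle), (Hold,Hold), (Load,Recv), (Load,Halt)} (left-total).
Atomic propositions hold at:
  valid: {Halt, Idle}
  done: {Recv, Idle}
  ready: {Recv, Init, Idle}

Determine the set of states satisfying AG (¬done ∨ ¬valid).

{Recv, Init, Hold}

Sat(¬done) = {Halt, Init, Hold, Load}
Sat(¬valid) = {Recv, Init, Hold, Load}
Sat(¬done ∨ ¬valid) = {Recv, Halt, Init, Hold, Load}
AG (¬done ∨ ¬valid): greatest fixpoint, start Z0 = {Recv, Halt, Init, Hold, Load}, keep only states in Sat with every successor in Z. Z1 = {Recv, Init, Hold, Load}; Z2 = {Recv, Init, Hold}; fixed.
Sat(AG (¬done ∨ ¬valid)) = {Recv, Init, Hold}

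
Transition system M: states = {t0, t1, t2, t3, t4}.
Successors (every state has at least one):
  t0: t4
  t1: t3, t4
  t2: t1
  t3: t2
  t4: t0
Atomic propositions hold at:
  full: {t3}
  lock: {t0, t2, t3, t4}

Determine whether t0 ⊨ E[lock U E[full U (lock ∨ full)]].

Yes

Sat(lock ∨ full) = {t0, t2, t3, t4}
E[full U (lock ∨ full)]: least fixpoint, start Z0 = Sat((lock ∨ full)) = {t0, t2, t3, t4}, add states in Sat(full) with some successor in Z. Already a fixed point.
Sat(E[full U (lock ∨ full)]) = {t0, t2, t3, t4}
E[lock U E[full U (lock ∨ full)]]: least fixpoint, start Z0 = Sat(E[full U (lock ∨ full)]) = {t0, t2, t3, t4}, add states in Sat(lock) with some successor in Z. Already a fixed point.
Sat(E[lock U E[full U (lock ∨ full)]]) = {t0, t2, t3, t4}
t0 ∈ Sat(E[lock U E[full U (lock ∨ full)]]) = {t0, t2, t3, t4}, so the formula holds at t0.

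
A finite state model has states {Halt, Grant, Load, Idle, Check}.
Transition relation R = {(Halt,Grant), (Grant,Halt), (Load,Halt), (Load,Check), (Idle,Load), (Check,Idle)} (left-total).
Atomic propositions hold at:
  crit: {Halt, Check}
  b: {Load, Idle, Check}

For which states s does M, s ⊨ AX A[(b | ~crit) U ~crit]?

{Halt, Idle, Check}

Sat(~crit) = {Grant, Load, Idle}
Sat(b | ~crit) = {Grant, Load, Idle, Check}
A[(b | ~crit) U ~crit]: least fixpoint, start Z0 = Sat(~crit) = {Grant, Load, Idle}, add states in Sat(b | ~crit) with every successor in Z. Z1 = {Grant, Load, Idle, Check}; fixed.
Sat(A[(b | ~crit) U ~crit]) = {Grant, Load, Idle, Check}
Sat(AX A[(b | ~crit) U ~crit]) = {s : every successor in {Grant, Load, Idle, Check}} = {Halt, Idle, Check}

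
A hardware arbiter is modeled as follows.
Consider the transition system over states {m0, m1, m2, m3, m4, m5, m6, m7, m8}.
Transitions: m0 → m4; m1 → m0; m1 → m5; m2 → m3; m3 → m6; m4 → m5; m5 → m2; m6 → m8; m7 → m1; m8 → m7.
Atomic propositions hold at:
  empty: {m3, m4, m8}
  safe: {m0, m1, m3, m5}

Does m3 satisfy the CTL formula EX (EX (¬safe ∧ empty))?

Sat(¬safe) = {m2, m4, m6, m7, m8}
Sat(¬safe ∧ empty) = {m4, m8}
Sat(EX (¬safe ∧ empty)) = {s : some successor in {m4, m8}} = {m0, m6}
Sat(EX (EX (¬safe ∧ empty))) = {s : some successor in {m0, m6}} = {m1, m3}
m3 ∈ Sat(EX (EX (¬safe ∧ empty))) = {m1, m3}, so the formula holds at m3.

Yes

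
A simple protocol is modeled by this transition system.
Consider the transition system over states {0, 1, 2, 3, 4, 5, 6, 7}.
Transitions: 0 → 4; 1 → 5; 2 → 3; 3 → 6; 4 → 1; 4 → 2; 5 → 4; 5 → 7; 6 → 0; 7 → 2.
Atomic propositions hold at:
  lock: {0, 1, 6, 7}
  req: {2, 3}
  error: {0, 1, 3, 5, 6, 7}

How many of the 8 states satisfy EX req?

Sat(EX req) = {s : some successor in {2, 3}} = {2, 4, 7}
|Sat(EX req)| = |{2, 4, 7}| = 3.

3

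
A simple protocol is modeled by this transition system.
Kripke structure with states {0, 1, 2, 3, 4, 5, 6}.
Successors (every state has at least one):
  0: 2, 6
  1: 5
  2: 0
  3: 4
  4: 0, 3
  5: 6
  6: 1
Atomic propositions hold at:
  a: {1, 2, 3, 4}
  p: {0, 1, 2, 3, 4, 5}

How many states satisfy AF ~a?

5

Sat(~a) = {0, 5, 6}
AF ~a: least fixpoint, start Z0 = {0, 5, 6}, add states with every successor in Z. Z1 = {0, 1, 2, 5, 6}; fixed.
Sat(AF ~a) = {0, 1, 2, 5, 6}
|Sat(AF ~a)| = |{0, 1, 2, 5, 6}| = 5.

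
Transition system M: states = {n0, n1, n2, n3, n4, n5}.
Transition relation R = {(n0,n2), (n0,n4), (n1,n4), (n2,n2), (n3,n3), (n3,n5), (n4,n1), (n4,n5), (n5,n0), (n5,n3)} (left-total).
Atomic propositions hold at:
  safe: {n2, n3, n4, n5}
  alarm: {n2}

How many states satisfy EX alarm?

2

Sat(EX alarm) = {s : some successor in {n2}} = {n0, n2}
|Sat(EX alarm)| = |{n0, n2}| = 2.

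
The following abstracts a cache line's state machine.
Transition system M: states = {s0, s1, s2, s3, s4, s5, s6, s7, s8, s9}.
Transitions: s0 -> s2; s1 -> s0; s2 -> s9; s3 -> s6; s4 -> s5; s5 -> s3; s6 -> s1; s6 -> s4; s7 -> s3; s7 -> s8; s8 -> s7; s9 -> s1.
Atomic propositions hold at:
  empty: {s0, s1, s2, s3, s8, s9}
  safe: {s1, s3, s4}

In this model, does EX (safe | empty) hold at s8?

Sat(safe | empty) = {s0, s1, s2, s3, s4, s8, s9}
Sat(EX (safe | empty)) = {s : some successor in {s0, s1, s2, s3, s4, s8, s9}} = {s0, s1, s2, s5, s6, s7, s9}
s8 ∉ Sat(EX (safe | empty)) = {s0, s1, s2, s5, s6, s7, s9}, so the formula does not hold at s8.

No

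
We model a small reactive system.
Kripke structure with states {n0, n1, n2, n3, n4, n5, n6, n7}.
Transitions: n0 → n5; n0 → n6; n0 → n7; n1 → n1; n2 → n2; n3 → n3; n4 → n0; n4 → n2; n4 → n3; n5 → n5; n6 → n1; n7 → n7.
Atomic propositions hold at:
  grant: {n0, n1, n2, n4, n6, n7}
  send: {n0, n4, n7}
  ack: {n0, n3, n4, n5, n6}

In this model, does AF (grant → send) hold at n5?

Yes

Sat(grant → send) = {n0, n3, n4, n5, n7}
AF (grant → send): least fixpoint, start Z0 = {n0, n3, n4, n5, n7}, add states with every successor in Z. Already a fixed point.
Sat(AF (grant → send)) = {n0, n3, n4, n5, n7}
n5 ∈ Sat(AF (grant → send)) = {n0, n3, n4, n5, n7}, so the formula holds at n5.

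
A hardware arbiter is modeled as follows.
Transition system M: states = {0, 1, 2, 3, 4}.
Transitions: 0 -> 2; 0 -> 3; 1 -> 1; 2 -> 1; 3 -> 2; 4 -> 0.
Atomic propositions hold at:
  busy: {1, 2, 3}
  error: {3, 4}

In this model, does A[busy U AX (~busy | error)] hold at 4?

Yes

Sat(~busy) = {0, 4}
Sat(~busy | error) = {0, 3, 4}
Sat(AX (~busy | error)) = {s : every successor in {0, 3, 4}} = {4}
A[busy U AX (~busy | error)]: least fixpoint, start Z0 = Sat(AX (~busy | error)) = {4}, add states in Sat(busy) with every successor in Z. Already a fixed point.
Sat(A[busy U AX (~busy | error)]) = {4}
4 ∈ Sat(A[busy U AX (~busy | error)]) = {4}, so the formula holds at 4.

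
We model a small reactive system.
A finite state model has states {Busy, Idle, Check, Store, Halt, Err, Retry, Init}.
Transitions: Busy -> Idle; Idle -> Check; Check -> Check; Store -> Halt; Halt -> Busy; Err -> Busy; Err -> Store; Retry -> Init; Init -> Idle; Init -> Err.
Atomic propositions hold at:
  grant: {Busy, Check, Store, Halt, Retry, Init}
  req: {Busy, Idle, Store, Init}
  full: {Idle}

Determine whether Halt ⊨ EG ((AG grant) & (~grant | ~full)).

No

AG grant: greatest fixpoint, start Z0 = {Busy, Check, Store, Halt, Retry, Init}, keep only states in Sat with every successor in Z. Z1 = {Check, Store, Halt, Retry}; Z2 = {Check, Store}; Z3 = {Check}; fixed.
Sat(AG grant) = {Check}
Sat(~grant) = {Idle, Err}
Sat(~full) = {Busy, Check, Store, Halt, Err, Retry, Init}
Sat(~grant | ~full) = {Busy, Idle, Check, Store, Halt, Err, Retry, Init}
Sat((AG grant) & (~grant | ~full)) = {Check}
EG ((AG grant) & (~grant | ~full)): greatest fixpoint, start Z0 = {Check}, keep only states in Sat with some successor in Z. Already a fixed point.
Sat(EG ((AG grant) & (~grant | ~full))) = {Check}
Halt ∉ Sat(EG ((AG grant) & (~grant | ~full))) = {Check}, so the formula does not hold at Halt.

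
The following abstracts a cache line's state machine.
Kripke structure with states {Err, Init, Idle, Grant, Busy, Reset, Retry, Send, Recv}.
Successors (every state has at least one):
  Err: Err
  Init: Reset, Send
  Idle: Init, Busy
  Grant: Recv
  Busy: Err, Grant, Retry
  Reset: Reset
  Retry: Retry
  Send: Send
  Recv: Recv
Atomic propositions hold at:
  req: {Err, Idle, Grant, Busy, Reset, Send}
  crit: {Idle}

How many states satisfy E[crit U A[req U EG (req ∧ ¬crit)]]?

Sat(¬crit) = {Err, Init, Grant, Busy, Reset, Retry, Send, Recv}
Sat(req ∧ ¬crit) = {Err, Grant, Busy, Reset, Send}
EG (req ∧ ¬crit): greatest fixpoint, start Z0 = {Err, Grant, Busy, Reset, Send}, keep only states in Sat with some successor in Z. Z1 = {Err, Busy, Reset, Send}; fixed.
Sat(EG (req ∧ ¬crit)) = {Err, Busy, Reset, Send}
A[req U EG (req ∧ ¬crit)]: least fixpoint, start Z0 = Sat(EG (req ∧ ¬crit)) = {Err, Busy, Reset, Send}, add states in Sat(req) with every successor in Z. Already a fixed point.
Sat(A[req U EG (req ∧ ¬crit)]) = {Err, Busy, Reset, Send}
E[crit U A[req U EG (req ∧ ¬crit)]]: least fixpoint, start Z0 = Sat(A[req U EG (req ∧ ¬crit)]) = {Err, Busy, Reset, Send}, add states in Sat(crit) with some successor in Z. Z1 = {Err, Idle, Busy, Reset, Send}; fixed.
Sat(E[crit U A[req U EG (req ∧ ¬crit)]]) = {Err, Idle, Busy, Reset, Send}
|Sat(E[crit U A[req U EG (req ∧ ¬crit)]])| = |{Err, Idle, Busy, Reset, Send}| = 5.

5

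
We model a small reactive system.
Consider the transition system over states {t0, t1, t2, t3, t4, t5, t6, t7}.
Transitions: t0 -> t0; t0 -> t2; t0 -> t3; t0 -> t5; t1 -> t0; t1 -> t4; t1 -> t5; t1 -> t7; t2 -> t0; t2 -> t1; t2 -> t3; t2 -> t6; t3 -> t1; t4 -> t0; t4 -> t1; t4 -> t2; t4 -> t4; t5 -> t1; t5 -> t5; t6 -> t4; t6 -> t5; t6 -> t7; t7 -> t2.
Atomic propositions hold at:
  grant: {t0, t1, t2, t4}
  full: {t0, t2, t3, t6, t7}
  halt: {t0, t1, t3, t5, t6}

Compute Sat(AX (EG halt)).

EG halt: greatest fixpoint, start Z0 = {t0, t1, t3, t5, t6}, keep only states in Sat with some successor in Z. Already a fixed point.
Sat(EG halt) = {t0, t1, t3, t5, t6}
Sat(AX (EG halt)) = {s : every successor in {t0, t1, t3, t5, t6}} = {t2, t3, t5}

{t2, t3, t5}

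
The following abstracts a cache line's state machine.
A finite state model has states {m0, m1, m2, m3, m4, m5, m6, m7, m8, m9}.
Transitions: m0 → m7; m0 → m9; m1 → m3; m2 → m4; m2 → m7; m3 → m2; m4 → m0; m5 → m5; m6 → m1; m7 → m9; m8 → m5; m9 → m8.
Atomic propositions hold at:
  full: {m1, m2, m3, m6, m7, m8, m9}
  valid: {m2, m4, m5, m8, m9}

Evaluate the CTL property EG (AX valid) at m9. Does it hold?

Yes

Sat(AX valid) = {s : every successor in {m2, m4, m5, m8, m9}} = {m3, m5, m7, m8, m9}
EG (AX valid): greatest fixpoint, start Z0 = {m3, m5, m7, m8, m9}, keep only states in Sat with some successor in Z. Z1 = {m5, m7, m8, m9}; fixed.
Sat(EG (AX valid)) = {m5, m7, m8, m9}
m9 ∈ Sat(EG (AX valid)) = {m5, m7, m8, m9}, so the formula holds at m9.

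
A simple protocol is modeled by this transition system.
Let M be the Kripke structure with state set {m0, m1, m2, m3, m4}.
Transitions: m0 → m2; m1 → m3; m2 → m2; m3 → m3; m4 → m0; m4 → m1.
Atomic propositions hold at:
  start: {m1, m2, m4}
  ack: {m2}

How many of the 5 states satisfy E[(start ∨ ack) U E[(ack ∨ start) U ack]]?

Sat(start ∨ ack) = {m1, m2, m4}
Sat(ack ∨ start) = {m1, m2, m4}
E[(ack ∨ start) U ack]: least fixpoint, start Z0 = Sat(ack) = {m2}, add states in Sat(ack ∨ start) with some successor in Z. Already a fixed point.
Sat(E[(ack ∨ start) U ack]) = {m2}
E[(start ∨ ack) U E[(ack ∨ start) U ack]]: least fixpoint, start Z0 = Sat(E[(ack ∨ start) U ack]) = {m2}, add states in Sat(start ∨ ack) with some successor in Z. Already a fixed point.
Sat(E[(start ∨ ack) U E[(ack ∨ start) U ack]]) = {m2}
|Sat(E[(start ∨ ack) U E[(ack ∨ start) U ack]])| = |{m2}| = 1.

1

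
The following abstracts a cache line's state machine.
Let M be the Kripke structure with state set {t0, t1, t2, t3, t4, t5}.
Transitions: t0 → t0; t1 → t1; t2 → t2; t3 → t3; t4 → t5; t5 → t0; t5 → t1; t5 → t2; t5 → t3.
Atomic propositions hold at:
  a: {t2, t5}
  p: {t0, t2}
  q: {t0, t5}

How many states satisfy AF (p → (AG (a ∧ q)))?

4

Sat(a ∧ q) = {t5}
AG (a ∧ q): greatest fixpoint, start Z0 = {t5}, keep only states in Sat with every successor in Z. Z1 = ∅; fixed.
Sat(AG (a ∧ q)) = ∅
Sat(p → (AG (a ∧ q))) = {t1, t3, t4, t5}
AF (p → (AG (a ∧ q))): least fixpoint, start Z0 = {t1, t3, t4, t5}, add states with every successor in Z. Already a fixed point.
Sat(AF (p → (AG (a ∧ q)))) = {t1, t3, t4, t5}
|Sat(AF (p → (AG (a ∧ q))))| = |{t1, t3, t4, t5}| = 4.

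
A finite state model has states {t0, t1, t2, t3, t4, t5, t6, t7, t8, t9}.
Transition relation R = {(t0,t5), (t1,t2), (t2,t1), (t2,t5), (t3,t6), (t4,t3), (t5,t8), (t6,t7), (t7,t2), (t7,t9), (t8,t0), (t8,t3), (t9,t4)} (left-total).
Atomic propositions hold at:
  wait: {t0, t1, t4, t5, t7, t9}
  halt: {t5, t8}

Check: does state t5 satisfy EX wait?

No

Sat(EX wait) = {s : some successor in {t0, t1, t4, t5, t7, t9}} = {t0, t2, t6, t7, t8, t9}
t5 ∉ Sat(EX wait) = {t0, t2, t6, t7, t8, t9}, so the formula does not hold at t5.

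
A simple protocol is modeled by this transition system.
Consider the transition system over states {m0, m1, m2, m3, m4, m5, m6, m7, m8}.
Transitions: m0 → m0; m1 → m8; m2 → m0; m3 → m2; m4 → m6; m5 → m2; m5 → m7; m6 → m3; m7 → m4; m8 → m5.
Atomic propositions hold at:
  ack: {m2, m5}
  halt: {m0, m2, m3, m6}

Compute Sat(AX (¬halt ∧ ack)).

Sat(¬halt) = {m1, m4, m5, m7, m8}
Sat(¬halt ∧ ack) = {m5}
Sat(AX (¬halt ∧ ack)) = {s : every successor in {m5}} = {m8}

{m8}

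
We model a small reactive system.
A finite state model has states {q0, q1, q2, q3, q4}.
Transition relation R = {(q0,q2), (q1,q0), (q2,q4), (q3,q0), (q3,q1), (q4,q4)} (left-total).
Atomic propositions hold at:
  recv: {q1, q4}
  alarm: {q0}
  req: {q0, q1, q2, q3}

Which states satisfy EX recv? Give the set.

Sat(EX recv) = {s : some successor in {q1, q4}} = {q2, q3, q4}

{q2, q3, q4}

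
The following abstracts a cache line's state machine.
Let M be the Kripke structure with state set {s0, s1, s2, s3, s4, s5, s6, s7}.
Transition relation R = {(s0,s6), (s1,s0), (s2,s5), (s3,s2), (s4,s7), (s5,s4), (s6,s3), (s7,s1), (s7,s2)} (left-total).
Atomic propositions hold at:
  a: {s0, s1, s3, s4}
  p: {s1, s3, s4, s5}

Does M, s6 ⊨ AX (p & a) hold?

Sat(p & a) = {s1, s3, s4}
Sat(AX (p & a)) = {s : every successor in {s1, s3, s4}} = {s5, s6}
s6 ∈ Sat(AX (p & a)) = {s5, s6}, so the formula holds at s6.

Yes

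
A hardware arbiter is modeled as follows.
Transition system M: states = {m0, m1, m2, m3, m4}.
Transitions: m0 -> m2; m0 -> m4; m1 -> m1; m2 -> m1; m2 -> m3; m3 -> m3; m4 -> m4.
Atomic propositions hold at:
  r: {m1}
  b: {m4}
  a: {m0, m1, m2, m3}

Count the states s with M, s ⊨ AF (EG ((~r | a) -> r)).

Sat(~r) = {m0, m2, m3, m4}
Sat(~r | a) = {m0, m1, m2, m3, m4}
Sat((~r | a) -> r) = {m1}
EG ((~r | a) -> r): greatest fixpoint, start Z0 = {m1}, keep only states in Sat with some successor in Z. Already a fixed point.
Sat(EG ((~r | a) -> r)) = {m1}
AF (EG ((~r | a) -> r)): least fixpoint, start Z0 = {m1}, add states with every successor in Z. Already a fixed point.
Sat(AF (EG ((~r | a) -> r))) = {m1}
|Sat(AF (EG ((~r | a) -> r)))| = |{m1}| = 1.

1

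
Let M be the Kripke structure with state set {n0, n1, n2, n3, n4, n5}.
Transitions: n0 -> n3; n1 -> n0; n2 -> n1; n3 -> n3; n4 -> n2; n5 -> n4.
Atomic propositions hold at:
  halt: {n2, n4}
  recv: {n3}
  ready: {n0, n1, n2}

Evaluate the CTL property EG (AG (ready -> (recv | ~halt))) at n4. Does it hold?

Sat(~halt) = {n0, n1, n3, n5}
Sat(recv | ~halt) = {n0, n1, n3, n5}
Sat(ready -> (recv | ~halt)) = {n0, n1, n3, n4, n5}
AG (ready -> (recv | ~halt)): greatest fixpoint, start Z0 = {n0, n1, n3, n4, n5}, keep only states in Sat with every successor in Z. Z1 = {n0, n1, n3, n5}; Z2 = {n0, n1, n3}; fixed.
Sat(AG (ready -> (recv | ~halt))) = {n0, n1, n3}
EG (AG (ready -> (recv | ~halt))): greatest fixpoint, start Z0 = {n0, n1, n3}, keep only states in Sat with some successor in Z. Already a fixed point.
Sat(EG (AG (ready -> (recv | ~halt)))) = {n0, n1, n3}
n4 ∉ Sat(EG (AG (ready -> (recv | ~halt)))) = {n0, n1, n3}, so the formula does not hold at n4.

No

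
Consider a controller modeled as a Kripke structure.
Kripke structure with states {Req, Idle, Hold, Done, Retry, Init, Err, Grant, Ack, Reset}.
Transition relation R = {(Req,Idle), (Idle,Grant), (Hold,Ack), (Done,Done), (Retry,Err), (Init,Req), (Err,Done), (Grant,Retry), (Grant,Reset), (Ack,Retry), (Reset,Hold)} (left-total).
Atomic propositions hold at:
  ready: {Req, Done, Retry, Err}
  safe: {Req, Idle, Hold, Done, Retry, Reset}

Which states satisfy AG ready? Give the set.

AG ready: greatest fixpoint, start Z0 = {Req, Done, Retry, Err}, keep only states in Sat with every successor in Z. Z1 = {Done, Retry, Err}; fixed.
Sat(AG ready) = {Done, Retry, Err}

{Done, Retry, Err}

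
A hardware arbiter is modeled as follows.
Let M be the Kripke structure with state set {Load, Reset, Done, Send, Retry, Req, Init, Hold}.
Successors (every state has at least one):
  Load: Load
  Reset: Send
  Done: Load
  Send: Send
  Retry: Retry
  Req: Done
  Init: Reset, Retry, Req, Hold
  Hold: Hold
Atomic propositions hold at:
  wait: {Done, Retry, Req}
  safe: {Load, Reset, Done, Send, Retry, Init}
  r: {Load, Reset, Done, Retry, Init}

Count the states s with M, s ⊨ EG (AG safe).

5

AG safe: greatest fixpoint, start Z0 = {Load, Reset, Done, Send, Retry, Init}, keep only states in Sat with every successor in Z. Z1 = {Load, Reset, Done, Send, Retry}; fixed.
Sat(AG safe) = {Load, Reset, Done, Send, Retry}
EG (AG safe): greatest fixpoint, start Z0 = {Load, Reset, Done, Send, Retry}, keep only states in Sat with some successor in Z. Already a fixed point.
Sat(EG (AG safe)) = {Load, Reset, Done, Send, Retry}
|Sat(EG (AG safe))| = |{Load, Reset, Done, Send, Retry}| = 5.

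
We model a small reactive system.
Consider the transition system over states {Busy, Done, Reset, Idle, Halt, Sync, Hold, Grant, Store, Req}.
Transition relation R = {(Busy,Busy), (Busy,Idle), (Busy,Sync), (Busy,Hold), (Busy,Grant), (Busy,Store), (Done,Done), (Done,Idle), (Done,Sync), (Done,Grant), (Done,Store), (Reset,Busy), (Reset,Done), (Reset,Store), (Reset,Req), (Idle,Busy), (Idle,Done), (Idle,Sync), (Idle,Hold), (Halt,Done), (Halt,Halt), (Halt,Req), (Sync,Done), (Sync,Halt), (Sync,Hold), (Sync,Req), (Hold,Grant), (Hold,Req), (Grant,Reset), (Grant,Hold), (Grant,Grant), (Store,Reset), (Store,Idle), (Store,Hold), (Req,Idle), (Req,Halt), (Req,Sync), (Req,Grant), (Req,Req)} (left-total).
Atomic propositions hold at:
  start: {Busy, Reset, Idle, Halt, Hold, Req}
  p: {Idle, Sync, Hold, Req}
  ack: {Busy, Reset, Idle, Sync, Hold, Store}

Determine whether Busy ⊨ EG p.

No

EG p: greatest fixpoint, start Z0 = {Idle, Sync, Hold, Req}, keep only states in Sat with some successor in Z. Already a fixed point.
Sat(EG p) = {Idle, Sync, Hold, Req}
Busy ∉ Sat(EG p) = {Idle, Sync, Hold, Req}, so the formula does not hold at Busy.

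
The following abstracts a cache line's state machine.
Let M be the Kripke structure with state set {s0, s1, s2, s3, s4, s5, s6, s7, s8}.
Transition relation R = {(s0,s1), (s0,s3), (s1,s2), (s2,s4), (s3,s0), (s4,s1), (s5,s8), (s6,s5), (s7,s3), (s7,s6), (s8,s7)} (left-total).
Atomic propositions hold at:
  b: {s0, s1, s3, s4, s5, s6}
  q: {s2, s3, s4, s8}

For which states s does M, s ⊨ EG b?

{s0, s3}

EG b: greatest fixpoint, start Z0 = {s0, s1, s3, s4, s5, s6}, keep only states in Sat with some successor in Z. Z1 = {s0, s3, s4, s6}; Z2 = {s0, s3}; fixed.
Sat(EG b) = {s0, s3}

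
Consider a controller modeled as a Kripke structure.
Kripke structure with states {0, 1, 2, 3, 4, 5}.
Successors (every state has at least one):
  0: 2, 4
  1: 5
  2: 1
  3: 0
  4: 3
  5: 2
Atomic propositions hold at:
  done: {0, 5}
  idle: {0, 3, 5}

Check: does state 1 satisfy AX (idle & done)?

Sat(idle & done) = {0, 5}
Sat(AX (idle & done)) = {s : every successor in {0, 5}} = {1, 3}
1 ∈ Sat(AX (idle & done)) = {1, 3}, so the formula holds at 1.

Yes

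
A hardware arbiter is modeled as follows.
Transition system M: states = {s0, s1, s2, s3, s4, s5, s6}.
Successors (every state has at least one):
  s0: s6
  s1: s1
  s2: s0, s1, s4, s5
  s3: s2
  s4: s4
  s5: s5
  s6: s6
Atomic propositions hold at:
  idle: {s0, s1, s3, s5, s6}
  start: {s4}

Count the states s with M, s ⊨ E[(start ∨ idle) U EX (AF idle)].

6

Sat(start ∨ idle) = {s0, s1, s3, s4, s5, s6}
AF idle: least fixpoint, start Z0 = {s0, s1, s3, s5, s6}, add states with every successor in Z. Already a fixed point.
Sat(AF idle) = {s0, s1, s3, s5, s6}
Sat(EX (AF idle)) = {s : some successor in {s0, s1, s3, s5, s6}} = {s0, s1, s2, s5, s6}
E[(start ∨ idle) U EX (AF idle)]: least fixpoint, start Z0 = Sat(EX (AF idle)) = {s0, s1, s2, s5, s6}, add states in Sat(start ∨ idle) with some successor in Z. Z1 = {s0, s1, s2, s3, s5, s6}; fixed.
Sat(E[(start ∨ idle) U EX (AF idle)]) = {s0, s1, s2, s3, s5, s6}
|Sat(E[(start ∨ idle) U EX (AF idle)])| = |{s0, s1, s2, s3, s5, s6}| = 6.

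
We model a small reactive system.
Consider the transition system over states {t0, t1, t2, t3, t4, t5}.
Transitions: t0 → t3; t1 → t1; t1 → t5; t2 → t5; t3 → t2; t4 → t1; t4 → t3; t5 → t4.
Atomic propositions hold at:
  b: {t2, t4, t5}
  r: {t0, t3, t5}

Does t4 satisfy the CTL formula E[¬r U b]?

Yes

Sat(¬r) = {t1, t2, t4}
E[¬r U b]: least fixpoint, start Z0 = Sat(b) = {t2, t4, t5}, add states in Sat(¬r) with some successor in Z. Z1 = {t1, t2, t4, t5}; fixed.
Sat(E[¬r U b]) = {t1, t2, t4, t5}
t4 ∈ Sat(E[¬r U b]) = {t1, t2, t4, t5}, so the formula holds at t4.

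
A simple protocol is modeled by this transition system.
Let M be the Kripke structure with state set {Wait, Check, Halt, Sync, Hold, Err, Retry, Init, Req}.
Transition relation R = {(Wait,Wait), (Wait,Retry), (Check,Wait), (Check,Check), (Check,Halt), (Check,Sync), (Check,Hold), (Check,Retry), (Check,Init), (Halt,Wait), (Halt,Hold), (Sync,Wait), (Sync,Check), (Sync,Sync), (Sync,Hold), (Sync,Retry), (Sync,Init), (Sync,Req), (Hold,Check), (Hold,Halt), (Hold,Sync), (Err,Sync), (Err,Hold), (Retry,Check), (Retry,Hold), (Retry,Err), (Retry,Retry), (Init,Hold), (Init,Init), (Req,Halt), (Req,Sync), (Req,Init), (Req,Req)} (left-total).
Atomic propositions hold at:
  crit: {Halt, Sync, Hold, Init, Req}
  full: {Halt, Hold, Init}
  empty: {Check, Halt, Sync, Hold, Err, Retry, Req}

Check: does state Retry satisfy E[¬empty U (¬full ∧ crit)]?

Sat(¬empty) = {Wait, Init}
Sat(¬full) = {Wait, Check, Sync, Err, Retry, Req}
Sat(¬full ∧ crit) = {Sync, Req}
E[¬empty U (¬full ∧ crit)]: least fixpoint, start Z0 = Sat((¬full ∧ crit)) = {Sync, Req}, add states in Sat(¬empty) with some successor in Z. Already a fixed point.
Sat(E[¬empty U (¬full ∧ crit)]) = {Sync, Req}
Retry ∉ Sat(E[¬empty U (¬full ∧ crit)]) = {Sync, Req}, so the formula does not hold at Retry.

No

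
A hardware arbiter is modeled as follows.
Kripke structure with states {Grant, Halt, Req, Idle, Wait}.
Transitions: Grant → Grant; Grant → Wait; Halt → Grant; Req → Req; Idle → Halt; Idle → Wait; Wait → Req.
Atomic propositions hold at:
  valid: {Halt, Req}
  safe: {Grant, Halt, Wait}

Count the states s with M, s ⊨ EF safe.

4

EF safe: least fixpoint, start Z0 = {Grant, Halt, Wait}, add states with some successor in Z. Z1 = {Grant, Halt, Idle, Wait}; fixed.
Sat(EF safe) = {Grant, Halt, Idle, Wait}
|Sat(EF safe)| = |{Grant, Halt, Idle, Wait}| = 4.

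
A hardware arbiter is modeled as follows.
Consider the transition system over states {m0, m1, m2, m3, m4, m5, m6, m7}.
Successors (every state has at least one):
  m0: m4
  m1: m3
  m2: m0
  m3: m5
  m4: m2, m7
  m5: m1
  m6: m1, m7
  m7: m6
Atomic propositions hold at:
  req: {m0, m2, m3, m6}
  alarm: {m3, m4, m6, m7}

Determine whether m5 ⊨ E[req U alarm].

E[req U alarm]: least fixpoint, start Z0 = Sat(alarm) = {m3, m4, m6, m7}, add states in Sat(req) with some successor in Z. Z1 = {m0, m3, m4, m6, m7}; Z2 = {m0, m2, m3, m4, m6, m7}; fixed.
Sat(E[req U alarm]) = {m0, m2, m3, m4, m6, m7}
m5 ∉ Sat(E[req U alarm]) = {m0, m2, m3, m4, m6, m7}, so the formula does not hold at m5.

No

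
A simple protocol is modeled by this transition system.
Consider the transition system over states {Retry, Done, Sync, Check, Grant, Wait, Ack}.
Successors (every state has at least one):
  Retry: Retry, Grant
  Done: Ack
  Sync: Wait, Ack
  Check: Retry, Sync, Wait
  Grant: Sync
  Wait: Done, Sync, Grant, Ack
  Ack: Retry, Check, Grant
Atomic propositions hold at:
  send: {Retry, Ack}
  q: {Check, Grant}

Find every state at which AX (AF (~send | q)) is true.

Sat(~send) = {Done, Sync, Check, Grant, Wait}
Sat(~send | q) = {Done, Sync, Check, Grant, Wait}
AF (~send | q): least fixpoint, start Z0 = {Done, Sync, Check, Grant, Wait}, add states with every successor in Z. Already a fixed point.
Sat(AF (~send | q)) = {Done, Sync, Check, Grant, Wait}
Sat(AX (AF (~send | q))) = {s : every successor in {Done, Sync, Check, Grant, Wait}} = {Grant}

{Grant}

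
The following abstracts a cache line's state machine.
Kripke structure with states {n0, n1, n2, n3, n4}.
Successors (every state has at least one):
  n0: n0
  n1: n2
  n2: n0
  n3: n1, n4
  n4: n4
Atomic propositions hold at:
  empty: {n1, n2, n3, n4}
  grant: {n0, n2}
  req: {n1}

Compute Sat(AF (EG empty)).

{n3, n4}

EG empty: greatest fixpoint, start Z0 = {n1, n2, n3, n4}, keep only states in Sat with some successor in Z. Z1 = {n1, n3, n4}; Z2 = {n3, n4}; fixed.
Sat(EG empty) = {n3, n4}
AF (EG empty): least fixpoint, start Z0 = {n3, n4}, add states with every successor in Z. Already a fixed point.
Sat(AF (EG empty)) = {n3, n4}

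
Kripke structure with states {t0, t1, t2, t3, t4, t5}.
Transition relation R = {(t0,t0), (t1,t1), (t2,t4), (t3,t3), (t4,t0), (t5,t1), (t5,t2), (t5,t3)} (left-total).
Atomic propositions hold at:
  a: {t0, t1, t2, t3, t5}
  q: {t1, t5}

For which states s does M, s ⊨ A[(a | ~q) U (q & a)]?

{t1, t5}

Sat(~q) = {t0, t2, t3, t4}
Sat(a | ~q) = {t0, t1, t2, t3, t4, t5}
Sat(q & a) = {t1, t5}
A[(a | ~q) U (q & a)]: least fixpoint, start Z0 = Sat((q & a)) = {t1, t5}, add states in Sat(a | ~q) with every successor in Z. Already a fixed point.
Sat(A[(a | ~q) U (q & a)]) = {t1, t5}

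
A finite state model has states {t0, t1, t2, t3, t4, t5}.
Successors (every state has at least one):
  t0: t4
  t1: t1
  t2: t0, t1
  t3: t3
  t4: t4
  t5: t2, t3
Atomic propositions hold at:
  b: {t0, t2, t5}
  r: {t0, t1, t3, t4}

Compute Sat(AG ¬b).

{t1, t3, t4}

Sat(¬b) = {t1, t3, t4}
AG ¬b: greatest fixpoint, start Z0 = {t1, t3, t4}, keep only states in Sat with every successor in Z. Already a fixed point.
Sat(AG ¬b) = {t1, t3, t4}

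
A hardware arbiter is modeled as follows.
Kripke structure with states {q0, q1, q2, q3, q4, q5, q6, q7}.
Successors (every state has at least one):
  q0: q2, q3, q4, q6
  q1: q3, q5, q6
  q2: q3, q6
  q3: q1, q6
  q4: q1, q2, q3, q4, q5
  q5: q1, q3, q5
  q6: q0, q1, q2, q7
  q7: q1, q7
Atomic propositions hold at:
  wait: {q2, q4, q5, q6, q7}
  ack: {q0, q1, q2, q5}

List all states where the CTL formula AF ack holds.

AF ack: least fixpoint, start Z0 = {q0, q1, q2, q5}, add states with every successor in Z. Already a fixed point.
Sat(AF ack) = {q0, q1, q2, q5}

{q0, q1, q2, q5}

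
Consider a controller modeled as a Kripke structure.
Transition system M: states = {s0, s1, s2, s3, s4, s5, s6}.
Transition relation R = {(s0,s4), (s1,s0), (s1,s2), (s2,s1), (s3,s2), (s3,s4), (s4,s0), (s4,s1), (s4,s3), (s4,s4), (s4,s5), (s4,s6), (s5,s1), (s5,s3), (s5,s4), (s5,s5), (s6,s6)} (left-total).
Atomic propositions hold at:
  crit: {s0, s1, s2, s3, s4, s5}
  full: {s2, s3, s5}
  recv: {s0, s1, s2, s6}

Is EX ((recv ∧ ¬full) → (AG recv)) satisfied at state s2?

Sat(¬full) = {s0, s1, s4, s6}
Sat(recv ∧ ¬full) = {s0, s1, s6}
AG recv: greatest fixpoint, start Z0 = {s0, s1, s2, s6}, keep only states in Sat with every successor in Z. Z1 = {s1, s2, s6}; Z2 = {s2, s6}; Z3 = {s6}; fixed.
Sat(AG recv) = {s6}
Sat((recv ∧ ¬full) → (AG recv)) = {s2, s3, s4, s5, s6}
Sat(EX ((recv ∧ ¬full) → (AG recv))) = {s : some successor in {s2, s3, s4, s5, s6}} = {s0, s1, s3, s4, s5, s6}
s2 ∉ Sat(EX ((recv ∧ ¬full) → (AG recv))) = {s0, s1, s3, s4, s5, s6}, so the formula does not hold at s2.

No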